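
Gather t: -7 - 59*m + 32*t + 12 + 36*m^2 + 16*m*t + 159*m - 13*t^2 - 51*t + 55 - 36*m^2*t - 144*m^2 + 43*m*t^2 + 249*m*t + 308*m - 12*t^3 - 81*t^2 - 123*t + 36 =-108*m^2 + 408*m - 12*t^3 + t^2*(43*m - 94) + t*(-36*m^2 + 265*m - 142) + 96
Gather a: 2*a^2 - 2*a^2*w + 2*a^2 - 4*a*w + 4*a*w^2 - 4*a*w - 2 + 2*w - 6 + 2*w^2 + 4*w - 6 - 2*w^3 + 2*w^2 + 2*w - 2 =a^2*(4 - 2*w) + a*(4*w^2 - 8*w) - 2*w^3 + 4*w^2 + 8*w - 16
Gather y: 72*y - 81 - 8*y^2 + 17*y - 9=-8*y^2 + 89*y - 90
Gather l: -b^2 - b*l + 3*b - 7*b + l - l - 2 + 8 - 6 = -b^2 - b*l - 4*b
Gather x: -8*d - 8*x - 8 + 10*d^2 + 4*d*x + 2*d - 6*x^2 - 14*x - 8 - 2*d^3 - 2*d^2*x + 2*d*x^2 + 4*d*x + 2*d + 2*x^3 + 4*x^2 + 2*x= -2*d^3 + 10*d^2 - 4*d + 2*x^3 + x^2*(2*d - 2) + x*(-2*d^2 + 8*d - 20) - 16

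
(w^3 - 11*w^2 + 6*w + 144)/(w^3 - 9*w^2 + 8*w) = (w^2 - 3*w - 18)/(w*(w - 1))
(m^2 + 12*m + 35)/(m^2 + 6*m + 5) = (m + 7)/(m + 1)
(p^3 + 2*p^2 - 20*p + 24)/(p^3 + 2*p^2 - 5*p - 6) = (p^2 + 4*p - 12)/(p^2 + 4*p + 3)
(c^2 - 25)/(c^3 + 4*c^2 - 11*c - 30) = (c - 5)/(c^2 - c - 6)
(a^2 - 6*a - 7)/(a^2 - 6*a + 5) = (a^2 - 6*a - 7)/(a^2 - 6*a + 5)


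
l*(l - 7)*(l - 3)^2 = l^4 - 13*l^3 + 51*l^2 - 63*l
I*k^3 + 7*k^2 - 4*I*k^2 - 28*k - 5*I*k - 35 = (k - 5)*(k - 7*I)*(I*k + I)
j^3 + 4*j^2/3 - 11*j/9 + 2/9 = (j - 1/3)^2*(j + 2)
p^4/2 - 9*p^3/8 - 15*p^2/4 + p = p*(p/2 + 1)*(p - 4)*(p - 1/4)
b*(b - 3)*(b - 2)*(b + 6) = b^4 + b^3 - 24*b^2 + 36*b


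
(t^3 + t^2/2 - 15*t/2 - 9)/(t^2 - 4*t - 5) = (-2*t^3 - t^2 + 15*t + 18)/(2*(-t^2 + 4*t + 5))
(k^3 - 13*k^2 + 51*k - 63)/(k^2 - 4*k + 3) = (k^2 - 10*k + 21)/(k - 1)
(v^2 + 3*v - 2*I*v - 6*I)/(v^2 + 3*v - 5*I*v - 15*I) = (v - 2*I)/(v - 5*I)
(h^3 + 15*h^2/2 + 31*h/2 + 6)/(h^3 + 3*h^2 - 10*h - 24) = (h^2 + 7*h/2 + 3/2)/(h^2 - h - 6)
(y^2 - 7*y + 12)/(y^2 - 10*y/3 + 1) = 3*(y - 4)/(3*y - 1)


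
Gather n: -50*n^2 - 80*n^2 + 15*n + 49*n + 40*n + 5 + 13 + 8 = -130*n^2 + 104*n + 26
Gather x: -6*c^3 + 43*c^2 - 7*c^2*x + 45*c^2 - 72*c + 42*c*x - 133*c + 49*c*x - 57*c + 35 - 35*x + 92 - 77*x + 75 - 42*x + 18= -6*c^3 + 88*c^2 - 262*c + x*(-7*c^2 + 91*c - 154) + 220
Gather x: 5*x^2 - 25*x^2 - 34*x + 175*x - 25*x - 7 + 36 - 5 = -20*x^2 + 116*x + 24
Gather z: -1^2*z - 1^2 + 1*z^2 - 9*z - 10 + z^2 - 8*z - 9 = 2*z^2 - 18*z - 20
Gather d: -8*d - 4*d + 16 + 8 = 24 - 12*d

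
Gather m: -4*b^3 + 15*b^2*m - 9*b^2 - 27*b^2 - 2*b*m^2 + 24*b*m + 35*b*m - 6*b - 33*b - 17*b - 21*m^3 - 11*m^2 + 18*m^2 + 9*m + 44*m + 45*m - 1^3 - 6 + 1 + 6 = -4*b^3 - 36*b^2 - 56*b - 21*m^3 + m^2*(7 - 2*b) + m*(15*b^2 + 59*b + 98)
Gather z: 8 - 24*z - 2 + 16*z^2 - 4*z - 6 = 16*z^2 - 28*z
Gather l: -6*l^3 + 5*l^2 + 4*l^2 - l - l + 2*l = -6*l^3 + 9*l^2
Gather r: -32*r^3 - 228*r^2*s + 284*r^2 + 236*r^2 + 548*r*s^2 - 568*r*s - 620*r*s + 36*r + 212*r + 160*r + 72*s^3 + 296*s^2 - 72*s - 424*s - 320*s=-32*r^3 + r^2*(520 - 228*s) + r*(548*s^2 - 1188*s + 408) + 72*s^3 + 296*s^2 - 816*s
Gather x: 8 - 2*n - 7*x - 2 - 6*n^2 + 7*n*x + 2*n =-6*n^2 + x*(7*n - 7) + 6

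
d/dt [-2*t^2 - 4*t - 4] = -4*t - 4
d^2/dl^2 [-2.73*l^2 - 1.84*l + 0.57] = -5.46000000000000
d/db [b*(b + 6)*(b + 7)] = 3*b^2 + 26*b + 42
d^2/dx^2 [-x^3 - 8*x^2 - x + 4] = -6*x - 16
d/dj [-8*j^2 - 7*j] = -16*j - 7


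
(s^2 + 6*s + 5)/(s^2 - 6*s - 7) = (s + 5)/(s - 7)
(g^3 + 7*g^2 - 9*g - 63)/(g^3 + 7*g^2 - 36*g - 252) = (g^2 - 9)/(g^2 - 36)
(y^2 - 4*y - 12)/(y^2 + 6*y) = (y^2 - 4*y - 12)/(y*(y + 6))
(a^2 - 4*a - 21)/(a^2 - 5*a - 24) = (a - 7)/(a - 8)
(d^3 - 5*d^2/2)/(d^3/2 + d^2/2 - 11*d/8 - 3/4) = d^2*(8*d - 20)/(4*d^3 + 4*d^2 - 11*d - 6)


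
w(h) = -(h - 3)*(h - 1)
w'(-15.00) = 34.00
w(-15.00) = -288.00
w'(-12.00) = 28.00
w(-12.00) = -195.00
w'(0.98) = 2.04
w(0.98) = -0.04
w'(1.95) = 0.10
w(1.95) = 1.00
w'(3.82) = -3.64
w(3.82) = -2.31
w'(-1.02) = 6.04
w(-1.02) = -8.12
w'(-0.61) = 5.22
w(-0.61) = -5.81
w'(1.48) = 1.04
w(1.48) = 0.73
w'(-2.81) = 9.62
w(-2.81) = -22.14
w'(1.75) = 0.50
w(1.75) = 0.94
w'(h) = 4 - 2*h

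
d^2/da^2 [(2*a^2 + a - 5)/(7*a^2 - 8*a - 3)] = 2*(161*a^3 - 609*a^2 + 903*a - 431)/(343*a^6 - 1176*a^5 + 903*a^4 + 496*a^3 - 387*a^2 - 216*a - 27)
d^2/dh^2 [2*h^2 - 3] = 4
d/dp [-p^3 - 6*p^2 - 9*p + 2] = -3*p^2 - 12*p - 9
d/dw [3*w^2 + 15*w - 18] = 6*w + 15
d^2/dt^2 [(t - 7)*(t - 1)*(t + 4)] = 6*t - 8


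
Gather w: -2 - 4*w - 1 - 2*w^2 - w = -2*w^2 - 5*w - 3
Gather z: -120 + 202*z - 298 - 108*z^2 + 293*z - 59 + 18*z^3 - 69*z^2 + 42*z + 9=18*z^3 - 177*z^2 + 537*z - 468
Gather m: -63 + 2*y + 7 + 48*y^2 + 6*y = 48*y^2 + 8*y - 56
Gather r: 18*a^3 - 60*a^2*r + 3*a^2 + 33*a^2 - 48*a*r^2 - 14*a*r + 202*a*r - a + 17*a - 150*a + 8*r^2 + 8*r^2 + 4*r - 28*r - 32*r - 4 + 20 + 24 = 18*a^3 + 36*a^2 - 134*a + r^2*(16 - 48*a) + r*(-60*a^2 + 188*a - 56) + 40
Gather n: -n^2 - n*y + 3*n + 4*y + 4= -n^2 + n*(3 - y) + 4*y + 4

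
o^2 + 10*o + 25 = (o + 5)^2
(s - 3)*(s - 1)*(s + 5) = s^3 + s^2 - 17*s + 15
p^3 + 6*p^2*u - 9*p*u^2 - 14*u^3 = (p - 2*u)*(p + u)*(p + 7*u)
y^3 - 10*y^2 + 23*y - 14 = (y - 7)*(y - 2)*(y - 1)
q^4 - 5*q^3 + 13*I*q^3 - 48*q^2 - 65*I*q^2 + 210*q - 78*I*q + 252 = (q - 6)*(q + 1)*(q + 6*I)*(q + 7*I)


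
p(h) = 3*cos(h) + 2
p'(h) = -3*sin(h)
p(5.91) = 4.79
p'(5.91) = 1.09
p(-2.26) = 0.09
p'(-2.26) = 2.32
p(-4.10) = 0.28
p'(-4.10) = -2.45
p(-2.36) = -0.13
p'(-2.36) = 2.11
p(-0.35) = 4.82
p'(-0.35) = 1.03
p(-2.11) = 0.46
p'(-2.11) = 2.57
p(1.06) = 3.47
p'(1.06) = -2.62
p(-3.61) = -0.68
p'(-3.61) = -1.35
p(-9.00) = -0.73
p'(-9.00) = 1.24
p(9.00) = -0.73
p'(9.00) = -1.24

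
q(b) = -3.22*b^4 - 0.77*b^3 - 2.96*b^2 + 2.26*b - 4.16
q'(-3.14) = 396.83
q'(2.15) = -149.15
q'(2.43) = -210.58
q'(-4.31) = 1016.08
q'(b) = -12.88*b^3 - 2.31*b^2 - 5.92*b + 2.26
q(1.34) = -18.68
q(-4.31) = -1118.37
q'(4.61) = -1336.01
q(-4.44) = -1256.53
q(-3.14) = -329.62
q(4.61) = -1586.40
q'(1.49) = -54.30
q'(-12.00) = 21997.30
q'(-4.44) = 1110.37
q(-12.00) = -65896.88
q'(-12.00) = 21997.30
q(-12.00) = -65896.88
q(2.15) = -89.44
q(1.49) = -25.78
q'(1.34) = -40.81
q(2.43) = -139.47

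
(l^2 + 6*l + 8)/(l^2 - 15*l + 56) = (l^2 + 6*l + 8)/(l^2 - 15*l + 56)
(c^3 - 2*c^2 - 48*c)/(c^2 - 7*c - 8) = c*(c + 6)/(c + 1)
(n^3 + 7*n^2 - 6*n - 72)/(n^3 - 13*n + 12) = (n + 6)/(n - 1)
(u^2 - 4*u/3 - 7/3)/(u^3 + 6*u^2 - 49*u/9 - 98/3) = 3*(u + 1)/(3*u^2 + 25*u + 42)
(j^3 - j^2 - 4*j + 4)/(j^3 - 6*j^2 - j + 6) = (j^2 - 4)/(j^2 - 5*j - 6)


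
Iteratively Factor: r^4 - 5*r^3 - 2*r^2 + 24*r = (r + 2)*(r^3 - 7*r^2 + 12*r) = (r - 3)*(r + 2)*(r^2 - 4*r) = r*(r - 3)*(r + 2)*(r - 4)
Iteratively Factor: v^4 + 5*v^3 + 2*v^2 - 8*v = (v + 2)*(v^3 + 3*v^2 - 4*v) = (v - 1)*(v + 2)*(v^2 + 4*v) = (v - 1)*(v + 2)*(v + 4)*(v)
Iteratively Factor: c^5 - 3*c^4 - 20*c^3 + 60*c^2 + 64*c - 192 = (c - 2)*(c^4 - c^3 - 22*c^2 + 16*c + 96) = (c - 2)*(c + 2)*(c^3 - 3*c^2 - 16*c + 48) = (c - 4)*(c - 2)*(c + 2)*(c^2 + c - 12) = (c - 4)*(c - 2)*(c + 2)*(c + 4)*(c - 3)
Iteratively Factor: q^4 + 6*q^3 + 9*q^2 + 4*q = (q + 1)*(q^3 + 5*q^2 + 4*q) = q*(q + 1)*(q^2 + 5*q + 4) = q*(q + 1)^2*(q + 4)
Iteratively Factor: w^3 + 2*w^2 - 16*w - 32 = (w - 4)*(w^2 + 6*w + 8) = (w - 4)*(w + 2)*(w + 4)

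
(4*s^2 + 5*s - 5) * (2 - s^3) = -4*s^5 - 5*s^4 + 5*s^3 + 8*s^2 + 10*s - 10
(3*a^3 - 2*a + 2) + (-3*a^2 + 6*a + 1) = 3*a^3 - 3*a^2 + 4*a + 3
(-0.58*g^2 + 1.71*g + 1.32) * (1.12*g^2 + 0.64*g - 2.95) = -0.6496*g^4 + 1.544*g^3 + 4.2838*g^2 - 4.1997*g - 3.894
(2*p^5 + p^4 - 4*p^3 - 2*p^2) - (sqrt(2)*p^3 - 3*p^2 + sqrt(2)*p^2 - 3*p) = 2*p^5 + p^4 - 4*p^3 - sqrt(2)*p^3 - sqrt(2)*p^2 + p^2 + 3*p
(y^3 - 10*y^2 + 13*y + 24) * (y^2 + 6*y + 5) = y^5 - 4*y^4 - 42*y^3 + 52*y^2 + 209*y + 120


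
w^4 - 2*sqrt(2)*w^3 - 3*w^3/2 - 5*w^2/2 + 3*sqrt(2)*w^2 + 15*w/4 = w*(w - 3/2)*(w - 5*sqrt(2)/2)*(w + sqrt(2)/2)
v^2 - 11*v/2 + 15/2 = (v - 3)*(v - 5/2)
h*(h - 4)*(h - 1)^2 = h^4 - 6*h^3 + 9*h^2 - 4*h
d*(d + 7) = d^2 + 7*d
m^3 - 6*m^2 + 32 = (m - 4)^2*(m + 2)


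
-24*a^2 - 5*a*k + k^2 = (-8*a + k)*(3*a + k)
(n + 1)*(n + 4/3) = n^2 + 7*n/3 + 4/3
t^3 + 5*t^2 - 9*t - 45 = (t - 3)*(t + 3)*(t + 5)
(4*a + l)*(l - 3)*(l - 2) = 4*a*l^2 - 20*a*l + 24*a + l^3 - 5*l^2 + 6*l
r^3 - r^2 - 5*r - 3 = (r - 3)*(r + 1)^2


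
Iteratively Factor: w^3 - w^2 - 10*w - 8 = (w - 4)*(w^2 + 3*w + 2) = (w - 4)*(w + 1)*(w + 2)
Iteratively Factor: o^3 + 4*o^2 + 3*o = (o + 1)*(o^2 + 3*o) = o*(o + 1)*(o + 3)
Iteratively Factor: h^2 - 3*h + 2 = (h - 2)*(h - 1)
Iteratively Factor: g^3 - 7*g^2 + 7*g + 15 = (g - 5)*(g^2 - 2*g - 3) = (g - 5)*(g + 1)*(g - 3)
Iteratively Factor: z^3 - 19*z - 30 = (z - 5)*(z^2 + 5*z + 6) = (z - 5)*(z + 3)*(z + 2)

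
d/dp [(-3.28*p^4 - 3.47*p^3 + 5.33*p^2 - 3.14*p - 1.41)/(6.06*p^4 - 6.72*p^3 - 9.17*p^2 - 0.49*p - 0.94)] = (43.0698*p^6 - 4.44439999999997*p^5 + 129.5443*p^4 + 7.71019999999999*p^3 - 50.0457*p^2 - 35.8798*p + 2.2607)/(36.7236*p^8 - 81.4464*p^7 - 65.982*p^6 + 117.306*p^5 + 79.2817*p^4 + 21.6202*p^3 + 17.4797*p^2 + 0.9212*p + 0.8836)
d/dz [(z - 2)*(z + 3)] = 2*z + 1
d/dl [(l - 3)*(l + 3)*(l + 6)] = 3*l^2 + 12*l - 9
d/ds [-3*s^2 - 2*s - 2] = -6*s - 2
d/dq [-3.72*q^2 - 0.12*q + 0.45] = -7.44*q - 0.12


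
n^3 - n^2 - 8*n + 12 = (n - 2)^2*(n + 3)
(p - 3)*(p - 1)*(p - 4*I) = p^3 - 4*p^2 - 4*I*p^2 + 3*p + 16*I*p - 12*I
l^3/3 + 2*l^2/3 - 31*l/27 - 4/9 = (l/3 + 1)*(l - 4/3)*(l + 1/3)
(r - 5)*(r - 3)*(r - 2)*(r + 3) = r^4 - 7*r^3 + r^2 + 63*r - 90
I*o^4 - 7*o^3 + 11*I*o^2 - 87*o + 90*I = (o - 3*I)*(o + 5*I)*(o + 6*I)*(I*o + 1)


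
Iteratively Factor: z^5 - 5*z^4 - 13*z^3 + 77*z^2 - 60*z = (z - 3)*(z^4 - 2*z^3 - 19*z^2 + 20*z) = (z - 5)*(z - 3)*(z^3 + 3*z^2 - 4*z) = (z - 5)*(z - 3)*(z - 1)*(z^2 + 4*z) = z*(z - 5)*(z - 3)*(z - 1)*(z + 4)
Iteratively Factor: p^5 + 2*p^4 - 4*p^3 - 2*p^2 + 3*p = (p - 1)*(p^4 + 3*p^3 - p^2 - 3*p) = (p - 1)*(p + 3)*(p^3 - p) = p*(p - 1)*(p + 3)*(p^2 - 1) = p*(p - 1)*(p + 1)*(p + 3)*(p - 1)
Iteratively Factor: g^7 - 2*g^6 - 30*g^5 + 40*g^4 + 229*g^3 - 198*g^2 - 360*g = (g - 2)*(g^6 - 30*g^4 - 20*g^3 + 189*g^2 + 180*g) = (g - 5)*(g - 2)*(g^5 + 5*g^4 - 5*g^3 - 45*g^2 - 36*g) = (g - 5)*(g - 3)*(g - 2)*(g^4 + 8*g^3 + 19*g^2 + 12*g) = g*(g - 5)*(g - 3)*(g - 2)*(g^3 + 8*g^2 + 19*g + 12) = g*(g - 5)*(g - 3)*(g - 2)*(g + 1)*(g^2 + 7*g + 12) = g*(g - 5)*(g - 3)*(g - 2)*(g + 1)*(g + 4)*(g + 3)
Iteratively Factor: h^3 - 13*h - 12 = (h - 4)*(h^2 + 4*h + 3) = (h - 4)*(h + 1)*(h + 3)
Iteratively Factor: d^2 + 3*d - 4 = (d - 1)*(d + 4)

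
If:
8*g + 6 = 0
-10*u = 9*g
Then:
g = -3/4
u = 27/40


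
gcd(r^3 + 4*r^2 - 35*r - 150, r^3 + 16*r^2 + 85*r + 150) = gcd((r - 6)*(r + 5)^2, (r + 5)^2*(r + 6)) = r^2 + 10*r + 25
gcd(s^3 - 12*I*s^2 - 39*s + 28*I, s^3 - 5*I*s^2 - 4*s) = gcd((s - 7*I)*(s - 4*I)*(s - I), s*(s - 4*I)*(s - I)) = s^2 - 5*I*s - 4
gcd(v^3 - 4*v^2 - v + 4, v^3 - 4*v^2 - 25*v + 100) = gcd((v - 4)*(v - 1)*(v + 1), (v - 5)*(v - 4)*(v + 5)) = v - 4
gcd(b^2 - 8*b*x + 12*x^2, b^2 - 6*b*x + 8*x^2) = -b + 2*x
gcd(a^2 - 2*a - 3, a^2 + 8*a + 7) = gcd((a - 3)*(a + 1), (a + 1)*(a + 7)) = a + 1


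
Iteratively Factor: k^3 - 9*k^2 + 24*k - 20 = (k - 5)*(k^2 - 4*k + 4) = (k - 5)*(k - 2)*(k - 2)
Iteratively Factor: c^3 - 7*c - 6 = (c + 2)*(c^2 - 2*c - 3) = (c + 1)*(c + 2)*(c - 3)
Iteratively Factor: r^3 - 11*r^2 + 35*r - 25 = (r - 5)*(r^2 - 6*r + 5) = (r - 5)*(r - 1)*(r - 5)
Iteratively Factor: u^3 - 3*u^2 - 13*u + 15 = (u - 5)*(u^2 + 2*u - 3) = (u - 5)*(u - 1)*(u + 3)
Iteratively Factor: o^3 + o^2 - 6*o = (o - 2)*(o^2 + 3*o) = (o - 2)*(o + 3)*(o)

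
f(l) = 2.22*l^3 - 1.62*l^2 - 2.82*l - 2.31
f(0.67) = -4.26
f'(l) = 6.66*l^2 - 3.24*l - 2.82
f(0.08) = -2.54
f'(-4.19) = 127.68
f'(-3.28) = 79.46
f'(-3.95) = 113.89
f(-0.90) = -2.70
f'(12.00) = 917.34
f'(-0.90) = 5.49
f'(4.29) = 105.85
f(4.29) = 131.05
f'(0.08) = -3.04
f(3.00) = 34.59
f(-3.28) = -88.83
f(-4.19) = -182.24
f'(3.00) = 47.40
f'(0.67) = -2.00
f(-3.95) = -153.27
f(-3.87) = -144.33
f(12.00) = 3566.73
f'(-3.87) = 109.46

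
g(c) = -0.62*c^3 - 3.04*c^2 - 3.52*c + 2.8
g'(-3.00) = -2.02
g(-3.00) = 2.74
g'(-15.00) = -330.82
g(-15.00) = 1464.10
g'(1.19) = -13.39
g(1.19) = -6.74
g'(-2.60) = -0.29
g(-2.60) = 2.30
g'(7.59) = -156.82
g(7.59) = -470.14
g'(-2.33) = 0.55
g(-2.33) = 2.34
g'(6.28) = -115.06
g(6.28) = -292.76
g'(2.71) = -33.66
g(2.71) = -41.40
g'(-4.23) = -11.08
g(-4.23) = 10.22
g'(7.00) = -137.22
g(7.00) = -383.46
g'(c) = -1.86*c^2 - 6.08*c - 3.52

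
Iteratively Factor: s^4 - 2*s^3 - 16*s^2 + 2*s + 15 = (s - 5)*(s^3 + 3*s^2 - s - 3) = (s - 5)*(s + 3)*(s^2 - 1) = (s - 5)*(s + 1)*(s + 3)*(s - 1)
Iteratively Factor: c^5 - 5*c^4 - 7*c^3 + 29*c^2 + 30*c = (c - 3)*(c^4 - 2*c^3 - 13*c^2 - 10*c) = (c - 3)*(c + 1)*(c^3 - 3*c^2 - 10*c) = (c - 5)*(c - 3)*(c + 1)*(c^2 + 2*c) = c*(c - 5)*(c - 3)*(c + 1)*(c + 2)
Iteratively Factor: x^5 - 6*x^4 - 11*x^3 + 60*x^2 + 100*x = (x)*(x^4 - 6*x^3 - 11*x^2 + 60*x + 100) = x*(x + 2)*(x^3 - 8*x^2 + 5*x + 50) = x*(x - 5)*(x + 2)*(x^2 - 3*x - 10) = x*(x - 5)*(x + 2)^2*(x - 5)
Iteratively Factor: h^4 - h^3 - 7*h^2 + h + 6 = (h + 1)*(h^3 - 2*h^2 - 5*h + 6) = (h - 1)*(h + 1)*(h^2 - h - 6) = (h - 1)*(h + 1)*(h + 2)*(h - 3)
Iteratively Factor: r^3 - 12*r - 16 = (r - 4)*(r^2 + 4*r + 4) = (r - 4)*(r + 2)*(r + 2)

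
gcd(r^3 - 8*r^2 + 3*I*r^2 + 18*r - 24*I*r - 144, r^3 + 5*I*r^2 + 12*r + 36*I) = r^2 + 3*I*r + 18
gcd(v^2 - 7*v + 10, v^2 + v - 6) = v - 2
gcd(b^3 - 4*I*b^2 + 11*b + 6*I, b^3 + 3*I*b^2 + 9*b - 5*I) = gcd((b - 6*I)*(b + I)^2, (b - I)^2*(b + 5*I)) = 1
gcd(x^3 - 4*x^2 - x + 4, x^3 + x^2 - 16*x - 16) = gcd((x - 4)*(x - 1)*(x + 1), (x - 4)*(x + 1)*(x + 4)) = x^2 - 3*x - 4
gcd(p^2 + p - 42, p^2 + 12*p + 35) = p + 7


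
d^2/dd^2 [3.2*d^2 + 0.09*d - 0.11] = 6.40000000000000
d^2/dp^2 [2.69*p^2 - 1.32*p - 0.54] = 5.38000000000000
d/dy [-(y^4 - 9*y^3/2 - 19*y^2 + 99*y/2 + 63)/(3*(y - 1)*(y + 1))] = (-4*y^3 + 17*y^2 - 22*y + 99)/(6*(y^2 - 2*y + 1))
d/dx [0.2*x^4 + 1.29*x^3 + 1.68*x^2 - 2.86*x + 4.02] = 0.8*x^3 + 3.87*x^2 + 3.36*x - 2.86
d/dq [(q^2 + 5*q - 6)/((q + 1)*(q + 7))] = (3*q^2 + 26*q + 83)/(q^4 + 16*q^3 + 78*q^2 + 112*q + 49)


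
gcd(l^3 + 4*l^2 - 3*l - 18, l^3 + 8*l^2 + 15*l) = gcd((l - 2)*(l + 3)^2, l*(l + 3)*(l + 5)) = l + 3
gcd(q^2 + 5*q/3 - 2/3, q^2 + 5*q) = 1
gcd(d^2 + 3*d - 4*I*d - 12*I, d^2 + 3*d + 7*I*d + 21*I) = d + 3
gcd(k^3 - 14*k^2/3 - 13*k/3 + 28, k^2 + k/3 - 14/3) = k + 7/3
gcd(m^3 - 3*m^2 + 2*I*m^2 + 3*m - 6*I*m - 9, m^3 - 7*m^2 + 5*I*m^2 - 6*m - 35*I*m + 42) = m + 3*I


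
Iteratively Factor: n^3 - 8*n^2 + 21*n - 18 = (n - 3)*(n^2 - 5*n + 6) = (n - 3)^2*(n - 2)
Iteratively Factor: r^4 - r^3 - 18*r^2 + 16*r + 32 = (r - 2)*(r^3 + r^2 - 16*r - 16) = (r - 2)*(r + 4)*(r^2 - 3*r - 4) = (r - 2)*(r + 1)*(r + 4)*(r - 4)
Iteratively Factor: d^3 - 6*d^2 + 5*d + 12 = (d - 4)*(d^2 - 2*d - 3) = (d - 4)*(d + 1)*(d - 3)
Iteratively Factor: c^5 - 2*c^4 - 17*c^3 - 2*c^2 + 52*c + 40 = (c + 2)*(c^4 - 4*c^3 - 9*c^2 + 16*c + 20) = (c + 2)^2*(c^3 - 6*c^2 + 3*c + 10) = (c + 1)*(c + 2)^2*(c^2 - 7*c + 10) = (c - 5)*(c + 1)*(c + 2)^2*(c - 2)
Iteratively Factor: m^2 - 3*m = (m - 3)*(m)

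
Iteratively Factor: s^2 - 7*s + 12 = (s - 4)*(s - 3)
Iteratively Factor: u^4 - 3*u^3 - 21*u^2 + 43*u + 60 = (u + 4)*(u^3 - 7*u^2 + 7*u + 15) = (u - 3)*(u + 4)*(u^2 - 4*u - 5) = (u - 3)*(u + 1)*(u + 4)*(u - 5)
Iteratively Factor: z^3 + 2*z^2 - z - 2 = (z - 1)*(z^2 + 3*z + 2) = (z - 1)*(z + 1)*(z + 2)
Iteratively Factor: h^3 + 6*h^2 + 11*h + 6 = (h + 1)*(h^2 + 5*h + 6) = (h + 1)*(h + 3)*(h + 2)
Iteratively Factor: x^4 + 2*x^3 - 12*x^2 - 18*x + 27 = (x + 3)*(x^3 - x^2 - 9*x + 9) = (x - 3)*(x + 3)*(x^2 + 2*x - 3) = (x - 3)*(x + 3)^2*(x - 1)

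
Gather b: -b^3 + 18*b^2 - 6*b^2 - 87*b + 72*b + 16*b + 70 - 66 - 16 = -b^3 + 12*b^2 + b - 12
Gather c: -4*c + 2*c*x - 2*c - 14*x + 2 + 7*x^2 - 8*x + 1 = c*(2*x - 6) + 7*x^2 - 22*x + 3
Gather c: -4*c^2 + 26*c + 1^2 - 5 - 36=-4*c^2 + 26*c - 40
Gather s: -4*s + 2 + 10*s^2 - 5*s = 10*s^2 - 9*s + 2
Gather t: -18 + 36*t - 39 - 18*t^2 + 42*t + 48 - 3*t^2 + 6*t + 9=-21*t^2 + 84*t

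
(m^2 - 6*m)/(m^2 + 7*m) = (m - 6)/(m + 7)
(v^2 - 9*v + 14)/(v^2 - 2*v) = (v - 7)/v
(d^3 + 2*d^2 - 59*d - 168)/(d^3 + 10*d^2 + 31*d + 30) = (d^2 - d - 56)/(d^2 + 7*d + 10)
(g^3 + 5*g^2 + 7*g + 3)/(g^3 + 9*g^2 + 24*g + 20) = (g^3 + 5*g^2 + 7*g + 3)/(g^3 + 9*g^2 + 24*g + 20)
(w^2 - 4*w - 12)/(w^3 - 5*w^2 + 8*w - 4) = (w^2 - 4*w - 12)/(w^3 - 5*w^2 + 8*w - 4)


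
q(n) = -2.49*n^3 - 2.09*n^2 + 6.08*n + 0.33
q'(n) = -7.47*n^2 - 4.18*n + 6.08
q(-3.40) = 53.36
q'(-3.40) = -66.06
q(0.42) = 2.33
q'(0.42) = 3.01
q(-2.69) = 17.32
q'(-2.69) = -36.73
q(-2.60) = 14.16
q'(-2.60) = -33.55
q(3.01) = -68.21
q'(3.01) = -74.18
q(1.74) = -8.54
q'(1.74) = -23.81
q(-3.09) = 35.05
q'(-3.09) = -52.33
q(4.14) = -187.01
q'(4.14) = -139.26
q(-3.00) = 30.51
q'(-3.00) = -48.61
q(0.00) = 0.33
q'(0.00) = 6.08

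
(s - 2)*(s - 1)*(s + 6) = s^3 + 3*s^2 - 16*s + 12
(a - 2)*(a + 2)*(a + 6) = a^3 + 6*a^2 - 4*a - 24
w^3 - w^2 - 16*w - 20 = (w - 5)*(w + 2)^2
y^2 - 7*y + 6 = (y - 6)*(y - 1)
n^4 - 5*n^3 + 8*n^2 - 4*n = n*(n - 2)^2*(n - 1)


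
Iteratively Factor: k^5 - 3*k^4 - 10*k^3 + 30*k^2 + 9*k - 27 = (k - 3)*(k^4 - 10*k^2 + 9) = (k - 3)*(k + 3)*(k^3 - 3*k^2 - k + 3) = (k - 3)*(k + 1)*(k + 3)*(k^2 - 4*k + 3) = (k - 3)^2*(k + 1)*(k + 3)*(k - 1)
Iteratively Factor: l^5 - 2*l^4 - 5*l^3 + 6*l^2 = (l - 1)*(l^4 - l^3 - 6*l^2) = (l - 1)*(l + 2)*(l^3 - 3*l^2) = (l - 3)*(l - 1)*(l + 2)*(l^2) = l*(l - 3)*(l - 1)*(l + 2)*(l)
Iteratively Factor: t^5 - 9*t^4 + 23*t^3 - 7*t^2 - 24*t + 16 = (t - 4)*(t^4 - 5*t^3 + 3*t^2 + 5*t - 4) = (t - 4)*(t - 1)*(t^3 - 4*t^2 - t + 4) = (t - 4)*(t - 1)^2*(t^2 - 3*t - 4) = (t - 4)*(t - 1)^2*(t + 1)*(t - 4)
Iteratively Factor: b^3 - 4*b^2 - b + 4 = (b + 1)*(b^2 - 5*b + 4) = (b - 4)*(b + 1)*(b - 1)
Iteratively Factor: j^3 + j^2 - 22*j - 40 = (j + 4)*(j^2 - 3*j - 10) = (j + 2)*(j + 4)*(j - 5)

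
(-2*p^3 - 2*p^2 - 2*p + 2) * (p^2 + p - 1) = -2*p^5 - 4*p^4 - 2*p^3 + 2*p^2 + 4*p - 2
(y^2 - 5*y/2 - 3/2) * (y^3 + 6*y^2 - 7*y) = y^5 + 7*y^4/2 - 47*y^3/2 + 17*y^2/2 + 21*y/2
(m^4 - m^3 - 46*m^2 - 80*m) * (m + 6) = m^5 + 5*m^4 - 52*m^3 - 356*m^2 - 480*m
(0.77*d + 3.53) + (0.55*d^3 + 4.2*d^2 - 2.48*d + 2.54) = 0.55*d^3 + 4.2*d^2 - 1.71*d + 6.07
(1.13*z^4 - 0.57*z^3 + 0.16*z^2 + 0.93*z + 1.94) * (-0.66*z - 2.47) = -0.7458*z^5 - 2.4149*z^4 + 1.3023*z^3 - 1.009*z^2 - 3.5775*z - 4.7918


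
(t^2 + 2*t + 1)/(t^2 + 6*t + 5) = (t + 1)/(t + 5)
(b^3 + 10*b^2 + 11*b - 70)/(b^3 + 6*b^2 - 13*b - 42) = (b^2 + 3*b - 10)/(b^2 - b - 6)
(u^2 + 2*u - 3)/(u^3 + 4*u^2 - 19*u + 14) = (u + 3)/(u^2 + 5*u - 14)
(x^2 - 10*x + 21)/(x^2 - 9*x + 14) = (x - 3)/(x - 2)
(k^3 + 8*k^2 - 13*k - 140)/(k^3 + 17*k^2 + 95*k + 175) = (k - 4)/(k + 5)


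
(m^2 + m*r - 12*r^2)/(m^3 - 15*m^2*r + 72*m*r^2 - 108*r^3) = (m + 4*r)/(m^2 - 12*m*r + 36*r^2)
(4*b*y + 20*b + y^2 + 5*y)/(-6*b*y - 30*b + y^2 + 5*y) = (4*b + y)/(-6*b + y)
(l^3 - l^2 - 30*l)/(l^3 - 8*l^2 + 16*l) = (l^2 - l - 30)/(l^2 - 8*l + 16)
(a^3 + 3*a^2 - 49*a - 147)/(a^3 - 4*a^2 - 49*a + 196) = (a + 3)/(a - 4)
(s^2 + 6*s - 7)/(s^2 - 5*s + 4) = (s + 7)/(s - 4)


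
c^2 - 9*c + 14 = (c - 7)*(c - 2)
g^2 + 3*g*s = g*(g + 3*s)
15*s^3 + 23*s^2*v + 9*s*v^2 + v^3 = (s + v)*(3*s + v)*(5*s + v)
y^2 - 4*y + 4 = (y - 2)^2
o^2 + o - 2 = (o - 1)*(o + 2)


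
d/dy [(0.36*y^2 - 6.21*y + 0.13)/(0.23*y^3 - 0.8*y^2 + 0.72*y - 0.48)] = (-0.0828*y^4 + 2.8566*y^3 - 4.7985*y^2 - 0.1376*y + 2.8872)/(0.0529*y^6 - 0.368*y^5 + 0.9712*y^4 - 1.3728*y^3 + 1.2864*y^2 - 0.6912*y + 0.2304)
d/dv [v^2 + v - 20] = 2*v + 1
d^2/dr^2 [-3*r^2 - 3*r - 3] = -6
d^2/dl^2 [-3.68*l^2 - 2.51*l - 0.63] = -7.36000000000000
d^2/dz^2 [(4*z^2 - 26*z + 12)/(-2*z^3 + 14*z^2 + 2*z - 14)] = 2*(-2*z^6 + 39*z^5 - 315*z^4 + 1098*z^3 - 1704*z^2 + 1911*z - 307)/(z^9 - 21*z^8 + 144*z^7 - 280*z^6 - 438*z^5 + 966*z^4 + 440*z^3 - 1008*z^2 - 147*z + 343)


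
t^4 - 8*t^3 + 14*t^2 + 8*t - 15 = (t - 5)*(t - 3)*(t - 1)*(t + 1)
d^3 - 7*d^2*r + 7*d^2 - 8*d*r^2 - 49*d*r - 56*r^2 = (d + 7)*(d - 8*r)*(d + r)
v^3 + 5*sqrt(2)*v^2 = v^2*(v + 5*sqrt(2))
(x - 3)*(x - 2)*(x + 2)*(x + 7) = x^4 + 4*x^3 - 25*x^2 - 16*x + 84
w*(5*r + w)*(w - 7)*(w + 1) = 5*r*w^3 - 30*r*w^2 - 35*r*w + w^4 - 6*w^3 - 7*w^2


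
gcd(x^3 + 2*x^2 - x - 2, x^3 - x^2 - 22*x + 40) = 1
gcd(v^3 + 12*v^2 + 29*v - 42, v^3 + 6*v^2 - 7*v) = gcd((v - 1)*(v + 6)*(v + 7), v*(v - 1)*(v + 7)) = v^2 + 6*v - 7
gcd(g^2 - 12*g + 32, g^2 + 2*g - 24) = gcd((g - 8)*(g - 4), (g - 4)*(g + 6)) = g - 4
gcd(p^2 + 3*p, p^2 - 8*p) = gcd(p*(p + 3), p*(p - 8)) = p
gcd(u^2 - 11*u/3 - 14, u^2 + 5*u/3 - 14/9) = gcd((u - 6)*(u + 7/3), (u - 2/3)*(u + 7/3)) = u + 7/3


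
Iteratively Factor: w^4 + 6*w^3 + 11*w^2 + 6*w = (w + 1)*(w^3 + 5*w^2 + 6*w) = (w + 1)*(w + 3)*(w^2 + 2*w) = w*(w + 1)*(w + 3)*(w + 2)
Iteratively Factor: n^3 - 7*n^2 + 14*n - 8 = (n - 4)*(n^2 - 3*n + 2) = (n - 4)*(n - 1)*(n - 2)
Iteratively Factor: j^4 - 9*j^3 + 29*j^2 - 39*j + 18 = (j - 3)*(j^3 - 6*j^2 + 11*j - 6) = (j - 3)*(j - 2)*(j^2 - 4*j + 3) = (j - 3)*(j - 2)*(j - 1)*(j - 3)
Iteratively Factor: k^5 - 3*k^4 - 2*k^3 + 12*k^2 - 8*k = (k - 1)*(k^4 - 2*k^3 - 4*k^2 + 8*k) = (k - 1)*(k + 2)*(k^3 - 4*k^2 + 4*k) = (k - 2)*(k - 1)*(k + 2)*(k^2 - 2*k) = (k - 2)^2*(k - 1)*(k + 2)*(k)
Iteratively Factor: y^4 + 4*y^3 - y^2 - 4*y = (y)*(y^3 + 4*y^2 - y - 4) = y*(y + 4)*(y^2 - 1) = y*(y - 1)*(y + 4)*(y + 1)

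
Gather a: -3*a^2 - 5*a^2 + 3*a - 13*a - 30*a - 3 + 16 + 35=-8*a^2 - 40*a + 48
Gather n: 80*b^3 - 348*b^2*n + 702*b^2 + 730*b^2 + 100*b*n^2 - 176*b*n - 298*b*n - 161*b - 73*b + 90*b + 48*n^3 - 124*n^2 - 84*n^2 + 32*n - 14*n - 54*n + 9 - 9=80*b^3 + 1432*b^2 - 144*b + 48*n^3 + n^2*(100*b - 208) + n*(-348*b^2 - 474*b - 36)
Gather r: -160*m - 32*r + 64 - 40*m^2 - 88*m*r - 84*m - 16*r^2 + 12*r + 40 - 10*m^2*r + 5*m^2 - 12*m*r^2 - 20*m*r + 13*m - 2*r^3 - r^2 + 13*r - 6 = -35*m^2 - 231*m - 2*r^3 + r^2*(-12*m - 17) + r*(-10*m^2 - 108*m - 7) + 98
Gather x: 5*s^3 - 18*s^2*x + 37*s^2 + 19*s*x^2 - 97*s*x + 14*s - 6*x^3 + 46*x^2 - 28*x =5*s^3 + 37*s^2 + 14*s - 6*x^3 + x^2*(19*s + 46) + x*(-18*s^2 - 97*s - 28)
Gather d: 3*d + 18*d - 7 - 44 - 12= 21*d - 63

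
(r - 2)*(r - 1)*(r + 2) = r^3 - r^2 - 4*r + 4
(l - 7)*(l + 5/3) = l^2 - 16*l/3 - 35/3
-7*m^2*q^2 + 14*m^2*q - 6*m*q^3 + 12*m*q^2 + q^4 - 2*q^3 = q*(-7*m + q)*(m + q)*(q - 2)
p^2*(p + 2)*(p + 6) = p^4 + 8*p^3 + 12*p^2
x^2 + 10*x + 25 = (x + 5)^2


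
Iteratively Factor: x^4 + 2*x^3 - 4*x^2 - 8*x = (x)*(x^3 + 2*x^2 - 4*x - 8) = x*(x + 2)*(x^2 - 4) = x*(x - 2)*(x + 2)*(x + 2)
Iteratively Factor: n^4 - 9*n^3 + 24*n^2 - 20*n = (n - 5)*(n^3 - 4*n^2 + 4*n) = (n - 5)*(n - 2)*(n^2 - 2*n) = (n - 5)*(n - 2)^2*(n)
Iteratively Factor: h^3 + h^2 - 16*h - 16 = (h + 1)*(h^2 - 16) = (h - 4)*(h + 1)*(h + 4)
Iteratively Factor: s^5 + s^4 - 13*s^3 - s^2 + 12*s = (s - 3)*(s^4 + 4*s^3 - s^2 - 4*s) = (s - 3)*(s - 1)*(s^3 + 5*s^2 + 4*s) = (s - 3)*(s - 1)*(s + 1)*(s^2 + 4*s) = s*(s - 3)*(s - 1)*(s + 1)*(s + 4)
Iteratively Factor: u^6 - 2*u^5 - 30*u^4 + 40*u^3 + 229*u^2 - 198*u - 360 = (u + 4)*(u^5 - 6*u^4 - 6*u^3 + 64*u^2 - 27*u - 90) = (u - 3)*(u + 4)*(u^4 - 3*u^3 - 15*u^2 + 19*u + 30) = (u - 3)*(u + 3)*(u + 4)*(u^3 - 6*u^2 + 3*u + 10) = (u - 3)*(u - 2)*(u + 3)*(u + 4)*(u^2 - 4*u - 5) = (u - 3)*(u - 2)*(u + 1)*(u + 3)*(u + 4)*(u - 5)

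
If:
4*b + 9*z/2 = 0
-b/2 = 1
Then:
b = -2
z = 16/9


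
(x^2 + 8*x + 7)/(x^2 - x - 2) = (x + 7)/(x - 2)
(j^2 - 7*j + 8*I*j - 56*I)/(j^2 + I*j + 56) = (j - 7)/(j - 7*I)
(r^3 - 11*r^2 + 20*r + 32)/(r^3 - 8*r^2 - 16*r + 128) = (r + 1)/(r + 4)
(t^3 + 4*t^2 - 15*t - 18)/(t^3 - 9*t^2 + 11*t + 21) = (t + 6)/(t - 7)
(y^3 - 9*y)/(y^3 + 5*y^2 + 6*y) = (y - 3)/(y + 2)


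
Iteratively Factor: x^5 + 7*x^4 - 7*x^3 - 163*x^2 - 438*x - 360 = (x - 5)*(x^4 + 12*x^3 + 53*x^2 + 102*x + 72) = (x - 5)*(x + 4)*(x^3 + 8*x^2 + 21*x + 18) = (x - 5)*(x + 3)*(x + 4)*(x^2 + 5*x + 6) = (x - 5)*(x + 3)^2*(x + 4)*(x + 2)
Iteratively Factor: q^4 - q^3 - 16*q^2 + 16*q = (q - 4)*(q^3 + 3*q^2 - 4*q) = (q - 4)*(q + 4)*(q^2 - q) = q*(q - 4)*(q + 4)*(q - 1)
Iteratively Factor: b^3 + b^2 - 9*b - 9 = (b + 3)*(b^2 - 2*b - 3) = (b - 3)*(b + 3)*(b + 1)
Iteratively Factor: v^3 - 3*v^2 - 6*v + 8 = (v - 4)*(v^2 + v - 2) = (v - 4)*(v + 2)*(v - 1)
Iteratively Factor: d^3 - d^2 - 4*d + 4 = (d - 2)*(d^2 + d - 2) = (d - 2)*(d + 2)*(d - 1)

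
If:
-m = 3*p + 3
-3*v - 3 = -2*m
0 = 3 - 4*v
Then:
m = 21/8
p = -15/8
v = 3/4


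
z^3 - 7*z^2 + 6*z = z*(z - 6)*(z - 1)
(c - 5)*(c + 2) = c^2 - 3*c - 10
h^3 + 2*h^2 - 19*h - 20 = (h - 4)*(h + 1)*(h + 5)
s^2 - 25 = (s - 5)*(s + 5)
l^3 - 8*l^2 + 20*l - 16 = (l - 4)*(l - 2)^2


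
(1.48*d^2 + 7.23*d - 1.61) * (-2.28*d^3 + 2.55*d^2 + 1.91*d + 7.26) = -3.3744*d^5 - 12.7104*d^4 + 24.9341*d^3 + 20.4486*d^2 + 49.4147*d - 11.6886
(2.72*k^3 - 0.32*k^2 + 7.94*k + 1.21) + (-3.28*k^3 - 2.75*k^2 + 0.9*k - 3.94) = -0.56*k^3 - 3.07*k^2 + 8.84*k - 2.73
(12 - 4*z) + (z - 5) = 7 - 3*z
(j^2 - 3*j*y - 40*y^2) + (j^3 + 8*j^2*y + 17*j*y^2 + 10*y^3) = j^3 + 8*j^2*y + j^2 + 17*j*y^2 - 3*j*y + 10*y^3 - 40*y^2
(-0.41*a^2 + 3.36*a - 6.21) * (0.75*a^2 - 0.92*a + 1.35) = -0.3075*a^4 + 2.8972*a^3 - 8.3022*a^2 + 10.2492*a - 8.3835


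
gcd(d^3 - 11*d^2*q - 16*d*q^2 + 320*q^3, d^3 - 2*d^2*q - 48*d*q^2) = -d + 8*q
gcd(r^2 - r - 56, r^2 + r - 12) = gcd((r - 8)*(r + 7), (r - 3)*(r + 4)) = 1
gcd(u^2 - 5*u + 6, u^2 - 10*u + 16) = u - 2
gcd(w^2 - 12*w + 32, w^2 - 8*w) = w - 8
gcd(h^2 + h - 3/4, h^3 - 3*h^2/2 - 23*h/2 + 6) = h - 1/2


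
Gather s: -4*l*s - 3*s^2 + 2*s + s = -3*s^2 + s*(3 - 4*l)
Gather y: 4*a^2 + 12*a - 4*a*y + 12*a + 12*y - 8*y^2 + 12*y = 4*a^2 + 24*a - 8*y^2 + y*(24 - 4*a)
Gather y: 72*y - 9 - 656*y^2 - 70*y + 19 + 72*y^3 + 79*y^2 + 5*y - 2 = 72*y^3 - 577*y^2 + 7*y + 8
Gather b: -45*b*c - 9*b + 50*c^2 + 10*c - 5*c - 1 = b*(-45*c - 9) + 50*c^2 + 5*c - 1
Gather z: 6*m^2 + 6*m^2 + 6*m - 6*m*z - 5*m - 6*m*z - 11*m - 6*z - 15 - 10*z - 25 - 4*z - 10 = 12*m^2 - 10*m + z*(-12*m - 20) - 50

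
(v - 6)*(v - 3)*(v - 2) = v^3 - 11*v^2 + 36*v - 36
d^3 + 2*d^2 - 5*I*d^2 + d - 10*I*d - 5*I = (d + 1)^2*(d - 5*I)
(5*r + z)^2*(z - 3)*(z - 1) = 25*r^2*z^2 - 100*r^2*z + 75*r^2 + 10*r*z^3 - 40*r*z^2 + 30*r*z + z^4 - 4*z^3 + 3*z^2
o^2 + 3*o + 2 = (o + 1)*(o + 2)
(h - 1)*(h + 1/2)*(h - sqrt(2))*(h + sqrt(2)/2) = h^4 - sqrt(2)*h^3/2 - h^3/2 - 3*h^2/2 + sqrt(2)*h^2/4 + sqrt(2)*h/4 + h/2 + 1/2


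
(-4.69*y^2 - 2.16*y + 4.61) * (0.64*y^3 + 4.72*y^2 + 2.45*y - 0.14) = -3.0016*y^5 - 23.5192*y^4 - 18.7353*y^3 + 17.1238*y^2 + 11.5969*y - 0.6454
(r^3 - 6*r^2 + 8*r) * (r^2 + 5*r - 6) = r^5 - r^4 - 28*r^3 + 76*r^2 - 48*r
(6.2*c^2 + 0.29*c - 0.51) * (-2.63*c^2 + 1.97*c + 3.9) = -16.306*c^4 + 11.4513*c^3 + 26.0926*c^2 + 0.1263*c - 1.989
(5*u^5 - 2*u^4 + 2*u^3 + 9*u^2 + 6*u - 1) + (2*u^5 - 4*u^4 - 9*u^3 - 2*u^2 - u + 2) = 7*u^5 - 6*u^4 - 7*u^3 + 7*u^2 + 5*u + 1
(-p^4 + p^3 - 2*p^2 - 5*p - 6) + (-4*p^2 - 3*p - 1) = -p^4 + p^3 - 6*p^2 - 8*p - 7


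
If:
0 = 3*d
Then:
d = 0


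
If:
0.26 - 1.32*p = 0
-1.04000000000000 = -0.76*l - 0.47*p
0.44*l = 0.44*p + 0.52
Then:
No Solution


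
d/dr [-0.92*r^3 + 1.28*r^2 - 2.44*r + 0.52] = -2.76*r^2 + 2.56*r - 2.44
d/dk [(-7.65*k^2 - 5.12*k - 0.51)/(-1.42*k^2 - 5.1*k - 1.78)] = (31.7446*k^2 + 25.7856*k + 6.5126)/(2.0164*k^4 + 14.484*k^3 + 31.0652*k^2 + 18.156*k + 3.1684)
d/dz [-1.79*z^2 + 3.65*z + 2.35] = 3.65 - 3.58*z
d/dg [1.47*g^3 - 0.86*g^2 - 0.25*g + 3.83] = 4.41*g^2 - 1.72*g - 0.25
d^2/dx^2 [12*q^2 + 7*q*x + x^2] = 2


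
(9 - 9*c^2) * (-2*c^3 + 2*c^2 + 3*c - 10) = 18*c^5 - 18*c^4 - 45*c^3 + 108*c^2 + 27*c - 90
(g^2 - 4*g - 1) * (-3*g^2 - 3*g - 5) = -3*g^4 + 9*g^3 + 10*g^2 + 23*g + 5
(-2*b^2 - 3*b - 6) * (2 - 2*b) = 4*b^3 + 2*b^2 + 6*b - 12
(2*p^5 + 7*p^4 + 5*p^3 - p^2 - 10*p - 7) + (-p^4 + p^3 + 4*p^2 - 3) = 2*p^5 + 6*p^4 + 6*p^3 + 3*p^2 - 10*p - 10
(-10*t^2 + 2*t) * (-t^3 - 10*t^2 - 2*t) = 10*t^5 + 98*t^4 - 4*t^2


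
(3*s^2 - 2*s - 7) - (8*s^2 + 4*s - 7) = -5*s^2 - 6*s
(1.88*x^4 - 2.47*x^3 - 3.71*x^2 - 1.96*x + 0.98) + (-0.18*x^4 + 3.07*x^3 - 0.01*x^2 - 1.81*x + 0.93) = 1.7*x^4 + 0.6*x^3 - 3.72*x^2 - 3.77*x + 1.91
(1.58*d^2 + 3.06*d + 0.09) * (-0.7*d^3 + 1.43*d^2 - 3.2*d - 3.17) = -1.106*d^5 + 0.1174*d^4 - 0.743200000000001*d^3 - 14.6719*d^2 - 9.9882*d - 0.2853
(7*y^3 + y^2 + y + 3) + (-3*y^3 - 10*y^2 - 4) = 4*y^3 - 9*y^2 + y - 1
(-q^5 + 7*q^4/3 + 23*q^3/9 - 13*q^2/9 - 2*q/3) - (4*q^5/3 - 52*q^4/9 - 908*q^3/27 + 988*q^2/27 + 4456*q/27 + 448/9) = -7*q^5/3 + 73*q^4/9 + 977*q^3/27 - 1027*q^2/27 - 4474*q/27 - 448/9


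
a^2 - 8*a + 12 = (a - 6)*(a - 2)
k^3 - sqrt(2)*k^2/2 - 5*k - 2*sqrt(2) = (k - 2*sqrt(2))*(k + sqrt(2)/2)*(k + sqrt(2))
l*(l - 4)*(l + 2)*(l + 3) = l^4 + l^3 - 14*l^2 - 24*l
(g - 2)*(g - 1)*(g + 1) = g^3 - 2*g^2 - g + 2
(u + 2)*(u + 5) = u^2 + 7*u + 10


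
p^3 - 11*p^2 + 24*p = p*(p - 8)*(p - 3)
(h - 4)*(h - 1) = h^2 - 5*h + 4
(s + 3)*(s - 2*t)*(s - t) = s^3 - 3*s^2*t + 3*s^2 + 2*s*t^2 - 9*s*t + 6*t^2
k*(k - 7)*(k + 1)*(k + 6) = k^4 - 43*k^2 - 42*k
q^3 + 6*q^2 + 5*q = q*(q + 1)*(q + 5)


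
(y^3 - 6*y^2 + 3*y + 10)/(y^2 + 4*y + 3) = (y^2 - 7*y + 10)/(y + 3)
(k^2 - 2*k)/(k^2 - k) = (k - 2)/(k - 1)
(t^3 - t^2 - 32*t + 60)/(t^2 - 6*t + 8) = (t^2 + t - 30)/(t - 4)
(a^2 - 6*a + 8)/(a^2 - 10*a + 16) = (a - 4)/(a - 8)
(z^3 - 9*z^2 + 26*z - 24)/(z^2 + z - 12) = (z^2 - 6*z + 8)/(z + 4)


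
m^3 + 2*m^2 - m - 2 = (m - 1)*(m + 1)*(m + 2)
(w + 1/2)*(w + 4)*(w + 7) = w^3 + 23*w^2/2 + 67*w/2 + 14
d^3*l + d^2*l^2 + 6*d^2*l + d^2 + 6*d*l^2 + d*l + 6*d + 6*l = (d + 6)*(d + l)*(d*l + 1)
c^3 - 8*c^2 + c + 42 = (c - 7)*(c - 3)*(c + 2)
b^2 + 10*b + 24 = (b + 4)*(b + 6)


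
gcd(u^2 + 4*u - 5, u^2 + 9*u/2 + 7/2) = 1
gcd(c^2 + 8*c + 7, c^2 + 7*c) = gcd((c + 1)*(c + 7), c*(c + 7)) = c + 7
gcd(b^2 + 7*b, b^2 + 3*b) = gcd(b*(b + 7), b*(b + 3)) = b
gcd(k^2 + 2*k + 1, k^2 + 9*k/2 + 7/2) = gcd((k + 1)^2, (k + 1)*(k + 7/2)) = k + 1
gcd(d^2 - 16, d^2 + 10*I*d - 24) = 1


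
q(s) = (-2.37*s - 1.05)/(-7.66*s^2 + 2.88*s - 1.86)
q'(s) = (-2.37*s - 1.05)*(15.32*s - 2.88)/(-7.66*s^2 + 2.88*s - 1.86)^2 - 2.37/(-7.66*s^2 + 2.88*s - 1.86)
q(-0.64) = -0.07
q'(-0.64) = 0.22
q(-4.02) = -0.06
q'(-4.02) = -0.01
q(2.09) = 0.20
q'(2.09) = -0.12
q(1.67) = 0.27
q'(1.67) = -0.21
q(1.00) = 0.52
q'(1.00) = -0.61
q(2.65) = 0.15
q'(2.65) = -0.07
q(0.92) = 0.57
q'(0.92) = -0.70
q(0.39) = 1.04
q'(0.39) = -0.44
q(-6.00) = -0.04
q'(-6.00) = -0.01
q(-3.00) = -0.08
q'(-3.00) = -0.02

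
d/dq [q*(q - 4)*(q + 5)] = 3*q^2 + 2*q - 20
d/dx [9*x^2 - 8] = 18*x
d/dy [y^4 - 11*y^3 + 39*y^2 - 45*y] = 4*y^3 - 33*y^2 + 78*y - 45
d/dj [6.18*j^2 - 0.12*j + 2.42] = 12.36*j - 0.12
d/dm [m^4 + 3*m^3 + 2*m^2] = m*(4*m^2 + 9*m + 4)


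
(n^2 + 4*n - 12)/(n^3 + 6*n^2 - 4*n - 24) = 1/(n + 2)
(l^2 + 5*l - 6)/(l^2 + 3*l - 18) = (l - 1)/(l - 3)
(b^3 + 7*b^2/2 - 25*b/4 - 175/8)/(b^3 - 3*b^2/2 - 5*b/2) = (b^2 + 6*b + 35/4)/(b*(b + 1))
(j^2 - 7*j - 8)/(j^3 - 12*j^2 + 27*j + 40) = 1/(j - 5)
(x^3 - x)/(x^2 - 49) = (x^3 - x)/(x^2 - 49)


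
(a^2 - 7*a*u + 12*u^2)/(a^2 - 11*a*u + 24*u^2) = (-a + 4*u)/(-a + 8*u)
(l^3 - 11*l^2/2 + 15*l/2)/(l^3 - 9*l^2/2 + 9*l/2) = (2*l - 5)/(2*l - 3)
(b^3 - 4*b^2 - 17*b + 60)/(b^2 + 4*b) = b - 8 + 15/b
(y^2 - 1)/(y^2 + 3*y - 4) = (y + 1)/(y + 4)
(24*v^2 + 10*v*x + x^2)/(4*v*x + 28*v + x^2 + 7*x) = (6*v + x)/(x + 7)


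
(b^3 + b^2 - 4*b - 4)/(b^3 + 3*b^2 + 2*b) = (b - 2)/b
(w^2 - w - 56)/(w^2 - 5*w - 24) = (w + 7)/(w + 3)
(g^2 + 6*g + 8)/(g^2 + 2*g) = (g + 4)/g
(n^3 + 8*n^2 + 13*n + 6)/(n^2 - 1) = (n^2 + 7*n + 6)/(n - 1)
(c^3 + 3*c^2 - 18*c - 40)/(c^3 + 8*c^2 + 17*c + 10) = (c - 4)/(c + 1)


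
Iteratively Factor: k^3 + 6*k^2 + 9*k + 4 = (k + 1)*(k^2 + 5*k + 4) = (k + 1)*(k + 4)*(k + 1)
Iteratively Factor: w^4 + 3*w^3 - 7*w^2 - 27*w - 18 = (w + 2)*(w^3 + w^2 - 9*w - 9) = (w + 1)*(w + 2)*(w^2 - 9) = (w - 3)*(w + 1)*(w + 2)*(w + 3)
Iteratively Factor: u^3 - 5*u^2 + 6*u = (u - 2)*(u^2 - 3*u) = (u - 3)*(u - 2)*(u)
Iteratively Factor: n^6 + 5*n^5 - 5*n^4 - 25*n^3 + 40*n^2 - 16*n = (n + 4)*(n^5 + n^4 - 9*n^3 + 11*n^2 - 4*n) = (n - 1)*(n + 4)*(n^4 + 2*n^3 - 7*n^2 + 4*n) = (n - 1)^2*(n + 4)*(n^3 + 3*n^2 - 4*n) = (n - 1)^2*(n + 4)^2*(n^2 - n) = (n - 1)^3*(n + 4)^2*(n)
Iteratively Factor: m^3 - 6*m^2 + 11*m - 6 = (m - 2)*(m^2 - 4*m + 3) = (m - 3)*(m - 2)*(m - 1)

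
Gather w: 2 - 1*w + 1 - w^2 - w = -w^2 - 2*w + 3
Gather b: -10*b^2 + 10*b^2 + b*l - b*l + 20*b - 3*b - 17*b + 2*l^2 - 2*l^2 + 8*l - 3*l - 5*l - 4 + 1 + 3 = 0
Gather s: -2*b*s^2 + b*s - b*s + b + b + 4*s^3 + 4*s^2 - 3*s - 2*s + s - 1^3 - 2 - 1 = 2*b + 4*s^3 + s^2*(4 - 2*b) - 4*s - 4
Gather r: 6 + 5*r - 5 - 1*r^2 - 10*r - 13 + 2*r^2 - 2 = r^2 - 5*r - 14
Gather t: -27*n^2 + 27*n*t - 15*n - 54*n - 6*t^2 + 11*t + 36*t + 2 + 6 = -27*n^2 - 69*n - 6*t^2 + t*(27*n + 47) + 8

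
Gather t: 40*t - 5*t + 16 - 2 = 35*t + 14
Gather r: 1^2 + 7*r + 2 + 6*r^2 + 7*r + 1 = 6*r^2 + 14*r + 4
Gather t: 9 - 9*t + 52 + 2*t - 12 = 49 - 7*t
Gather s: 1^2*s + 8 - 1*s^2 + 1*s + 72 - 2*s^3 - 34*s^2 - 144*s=-2*s^3 - 35*s^2 - 142*s + 80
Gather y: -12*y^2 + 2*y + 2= -12*y^2 + 2*y + 2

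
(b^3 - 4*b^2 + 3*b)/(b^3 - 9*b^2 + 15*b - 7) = b*(b - 3)/(b^2 - 8*b + 7)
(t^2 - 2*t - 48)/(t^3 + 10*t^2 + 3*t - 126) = (t - 8)/(t^2 + 4*t - 21)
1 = 1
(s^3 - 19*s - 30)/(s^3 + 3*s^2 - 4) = (s^2 - 2*s - 15)/(s^2 + s - 2)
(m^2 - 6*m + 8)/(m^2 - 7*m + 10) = (m - 4)/(m - 5)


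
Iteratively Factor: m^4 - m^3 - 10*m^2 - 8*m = (m + 2)*(m^3 - 3*m^2 - 4*m) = m*(m + 2)*(m^2 - 3*m - 4) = m*(m - 4)*(m + 2)*(m + 1)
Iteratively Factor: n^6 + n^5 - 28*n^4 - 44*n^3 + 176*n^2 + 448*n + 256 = (n + 1)*(n^5 - 28*n^3 - 16*n^2 + 192*n + 256) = (n + 1)*(n + 2)*(n^4 - 2*n^3 - 24*n^2 + 32*n + 128) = (n - 4)*(n + 1)*(n + 2)*(n^3 + 2*n^2 - 16*n - 32) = (n - 4)*(n + 1)*(n + 2)^2*(n^2 - 16) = (n - 4)*(n + 1)*(n + 2)^2*(n + 4)*(n - 4)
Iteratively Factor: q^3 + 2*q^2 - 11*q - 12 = (q + 4)*(q^2 - 2*q - 3) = (q + 1)*(q + 4)*(q - 3)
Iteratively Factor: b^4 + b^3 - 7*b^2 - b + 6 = (b + 3)*(b^3 - 2*b^2 - b + 2) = (b - 2)*(b + 3)*(b^2 - 1) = (b - 2)*(b + 1)*(b + 3)*(b - 1)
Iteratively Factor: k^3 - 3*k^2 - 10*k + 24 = (k + 3)*(k^2 - 6*k + 8) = (k - 2)*(k + 3)*(k - 4)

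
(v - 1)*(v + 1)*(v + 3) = v^3 + 3*v^2 - v - 3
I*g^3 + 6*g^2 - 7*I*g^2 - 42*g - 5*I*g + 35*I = (g - 7)*(g - 5*I)*(I*g + 1)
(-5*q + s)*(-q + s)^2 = -5*q^3 + 11*q^2*s - 7*q*s^2 + s^3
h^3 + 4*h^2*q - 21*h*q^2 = h*(h - 3*q)*(h + 7*q)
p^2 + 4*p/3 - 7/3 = (p - 1)*(p + 7/3)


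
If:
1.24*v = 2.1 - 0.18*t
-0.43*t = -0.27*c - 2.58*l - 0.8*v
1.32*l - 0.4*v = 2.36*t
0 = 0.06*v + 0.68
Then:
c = -1323.83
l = 157.01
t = 89.74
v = -11.33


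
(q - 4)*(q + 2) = q^2 - 2*q - 8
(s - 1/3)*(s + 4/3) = s^2 + s - 4/9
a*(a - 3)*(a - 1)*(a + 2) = a^4 - 2*a^3 - 5*a^2 + 6*a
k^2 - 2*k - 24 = (k - 6)*(k + 4)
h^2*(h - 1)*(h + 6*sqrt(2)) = h^4 - h^3 + 6*sqrt(2)*h^3 - 6*sqrt(2)*h^2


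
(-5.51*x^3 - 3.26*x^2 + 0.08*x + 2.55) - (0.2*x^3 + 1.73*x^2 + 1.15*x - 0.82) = -5.71*x^3 - 4.99*x^2 - 1.07*x + 3.37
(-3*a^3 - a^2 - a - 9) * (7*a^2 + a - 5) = -21*a^5 - 10*a^4 + 7*a^3 - 59*a^2 - 4*a + 45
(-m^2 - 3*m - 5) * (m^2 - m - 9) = -m^4 - 2*m^3 + 7*m^2 + 32*m + 45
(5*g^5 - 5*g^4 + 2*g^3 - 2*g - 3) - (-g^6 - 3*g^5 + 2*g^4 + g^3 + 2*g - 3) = g^6 + 8*g^5 - 7*g^4 + g^3 - 4*g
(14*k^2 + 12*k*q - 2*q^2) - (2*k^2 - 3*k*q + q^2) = 12*k^2 + 15*k*q - 3*q^2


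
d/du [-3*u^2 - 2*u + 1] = -6*u - 2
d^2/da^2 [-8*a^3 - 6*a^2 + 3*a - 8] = -48*a - 12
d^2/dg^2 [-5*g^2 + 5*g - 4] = -10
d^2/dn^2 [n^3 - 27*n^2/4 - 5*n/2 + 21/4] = 6*n - 27/2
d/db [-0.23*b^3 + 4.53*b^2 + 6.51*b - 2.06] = -0.69*b^2 + 9.06*b + 6.51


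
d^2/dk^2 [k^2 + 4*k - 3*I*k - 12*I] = 2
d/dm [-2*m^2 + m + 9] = 1 - 4*m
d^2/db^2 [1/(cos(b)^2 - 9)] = 2*(-2*sin(b)^4 + 19*sin(b)^2 - 8)/(cos(b)^2 - 9)^3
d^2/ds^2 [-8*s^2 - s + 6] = -16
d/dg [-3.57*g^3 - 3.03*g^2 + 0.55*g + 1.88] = -10.71*g^2 - 6.06*g + 0.55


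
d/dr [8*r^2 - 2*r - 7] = 16*r - 2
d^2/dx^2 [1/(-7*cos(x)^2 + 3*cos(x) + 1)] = (-196*sin(x)^4 + 135*sin(x)^2 - 303*cos(x)/4 + 63*cos(3*x)/4 + 93)/(7*sin(x)^2 + 3*cos(x) - 6)^3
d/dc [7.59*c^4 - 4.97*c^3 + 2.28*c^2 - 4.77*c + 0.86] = 30.36*c^3 - 14.91*c^2 + 4.56*c - 4.77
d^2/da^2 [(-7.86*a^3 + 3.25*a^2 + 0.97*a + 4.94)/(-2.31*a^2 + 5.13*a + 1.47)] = (-5.6843418860808e-14*a^5 - 1.13686837721616e-13*a^4 + 379.703088*a^3 + 131.260122*a^2 + 433.387962*a - 292.976604)/(12.326391*a^6 - 82.122579*a^5 + 158.843916*a^4 - 30.486051*a^3 - 101.082492*a^2 - 33.256251*a - 3.176523)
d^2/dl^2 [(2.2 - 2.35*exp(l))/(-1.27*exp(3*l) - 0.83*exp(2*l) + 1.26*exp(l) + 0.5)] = (15.16126*exp(6*l) - 24.504015*exp(5*l) - 8.84842500000001*exp(4*l) + 22.83544*exp(3*l) + 0.180780000000002*exp(2*l) - 8.62522*exp(l) + 1.9735)*exp(l)/(2.048383*exp(9*l) + 4.016121*exp(8*l) - 3.472053*exp(7*l) - 9.816559*exp(6*l) + 0.282414000000001*exp(5*l) + 7.720374*exp(4*l) + 2.089524*exp(3*l) - 1.7589*exp(2*l) - 0.945*exp(l) - 0.125)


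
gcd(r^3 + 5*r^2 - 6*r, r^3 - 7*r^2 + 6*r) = r^2 - r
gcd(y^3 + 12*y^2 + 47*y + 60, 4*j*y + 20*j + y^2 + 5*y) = y + 5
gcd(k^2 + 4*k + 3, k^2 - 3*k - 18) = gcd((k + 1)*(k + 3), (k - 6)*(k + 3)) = k + 3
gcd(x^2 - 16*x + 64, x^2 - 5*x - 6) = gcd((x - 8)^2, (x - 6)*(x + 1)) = 1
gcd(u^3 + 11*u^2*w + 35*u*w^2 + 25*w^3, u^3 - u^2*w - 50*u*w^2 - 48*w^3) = u + w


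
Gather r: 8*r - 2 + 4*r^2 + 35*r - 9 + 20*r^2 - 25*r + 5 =24*r^2 + 18*r - 6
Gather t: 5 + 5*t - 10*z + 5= 5*t - 10*z + 10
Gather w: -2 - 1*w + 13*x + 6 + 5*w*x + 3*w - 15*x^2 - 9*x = w*(5*x + 2) - 15*x^2 + 4*x + 4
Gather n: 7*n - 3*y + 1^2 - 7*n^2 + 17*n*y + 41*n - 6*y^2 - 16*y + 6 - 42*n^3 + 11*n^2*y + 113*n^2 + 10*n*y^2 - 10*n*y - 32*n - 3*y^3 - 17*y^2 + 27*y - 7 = -42*n^3 + n^2*(11*y + 106) + n*(10*y^2 + 7*y + 16) - 3*y^3 - 23*y^2 + 8*y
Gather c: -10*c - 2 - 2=-10*c - 4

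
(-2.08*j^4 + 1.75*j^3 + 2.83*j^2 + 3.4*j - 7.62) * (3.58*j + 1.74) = -7.4464*j^5 + 2.6458*j^4 + 13.1764*j^3 + 17.0962*j^2 - 21.3636*j - 13.2588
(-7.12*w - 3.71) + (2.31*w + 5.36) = 1.65 - 4.81*w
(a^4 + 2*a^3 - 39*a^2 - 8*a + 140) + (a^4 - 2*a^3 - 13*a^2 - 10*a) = 2*a^4 - 52*a^2 - 18*a + 140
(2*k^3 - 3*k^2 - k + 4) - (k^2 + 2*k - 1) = 2*k^3 - 4*k^2 - 3*k + 5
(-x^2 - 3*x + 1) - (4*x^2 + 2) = -5*x^2 - 3*x - 1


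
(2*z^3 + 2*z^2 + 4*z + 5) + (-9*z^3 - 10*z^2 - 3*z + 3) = -7*z^3 - 8*z^2 + z + 8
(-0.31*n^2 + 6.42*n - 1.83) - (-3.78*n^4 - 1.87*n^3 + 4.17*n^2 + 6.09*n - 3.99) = 3.78*n^4 + 1.87*n^3 - 4.48*n^2 + 0.33*n + 2.16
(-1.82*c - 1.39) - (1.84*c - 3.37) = 1.98 - 3.66*c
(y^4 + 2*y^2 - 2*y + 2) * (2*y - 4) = 2*y^5 - 4*y^4 + 4*y^3 - 12*y^2 + 12*y - 8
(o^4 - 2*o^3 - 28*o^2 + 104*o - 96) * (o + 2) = o^5 - 32*o^3 + 48*o^2 + 112*o - 192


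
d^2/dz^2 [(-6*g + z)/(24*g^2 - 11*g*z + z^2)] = 2*(-(6*g - z)*(11*g - 2*z)^2 + (17*g - 3*z)*(24*g^2 - 11*g*z + z^2))/(24*g^2 - 11*g*z + z^2)^3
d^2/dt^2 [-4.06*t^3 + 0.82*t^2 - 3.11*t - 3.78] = 1.64 - 24.36*t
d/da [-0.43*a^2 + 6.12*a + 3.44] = 6.12 - 0.86*a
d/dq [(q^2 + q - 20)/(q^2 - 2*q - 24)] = (-3*q^2 - 8*q - 64)/(q^4 - 4*q^3 - 44*q^2 + 96*q + 576)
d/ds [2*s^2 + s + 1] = 4*s + 1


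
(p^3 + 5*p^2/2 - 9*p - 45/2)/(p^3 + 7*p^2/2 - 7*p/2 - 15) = (p - 3)/(p - 2)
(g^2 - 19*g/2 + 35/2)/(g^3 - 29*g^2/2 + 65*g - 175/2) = 1/(g - 5)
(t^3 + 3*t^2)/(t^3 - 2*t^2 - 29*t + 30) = t^2*(t + 3)/(t^3 - 2*t^2 - 29*t + 30)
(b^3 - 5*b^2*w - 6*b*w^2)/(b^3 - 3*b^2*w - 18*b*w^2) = (b + w)/(b + 3*w)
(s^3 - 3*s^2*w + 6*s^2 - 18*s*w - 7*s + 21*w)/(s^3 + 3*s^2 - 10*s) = (s^3 - 3*s^2*w + 6*s^2 - 18*s*w - 7*s + 21*w)/(s*(s^2 + 3*s - 10))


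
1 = 1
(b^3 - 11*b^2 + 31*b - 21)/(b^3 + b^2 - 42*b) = (b^3 - 11*b^2 + 31*b - 21)/(b*(b^2 + b - 42))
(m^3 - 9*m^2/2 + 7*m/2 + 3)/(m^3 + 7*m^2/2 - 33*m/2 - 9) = (m - 2)/(m + 6)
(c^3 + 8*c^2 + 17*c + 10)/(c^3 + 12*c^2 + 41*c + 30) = (c + 2)/(c + 6)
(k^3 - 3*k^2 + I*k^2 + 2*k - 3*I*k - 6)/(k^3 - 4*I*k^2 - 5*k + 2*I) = (k^2 + k*(-3 + 2*I) - 6*I)/(k^2 - 3*I*k - 2)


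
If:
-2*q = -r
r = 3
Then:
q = 3/2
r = 3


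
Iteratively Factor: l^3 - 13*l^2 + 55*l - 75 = (l - 5)*(l^2 - 8*l + 15) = (l - 5)*(l - 3)*(l - 5)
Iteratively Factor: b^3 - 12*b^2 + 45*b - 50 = (b - 5)*(b^2 - 7*b + 10) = (b - 5)*(b - 2)*(b - 5)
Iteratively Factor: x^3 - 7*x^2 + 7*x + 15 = (x - 3)*(x^2 - 4*x - 5) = (x - 3)*(x + 1)*(x - 5)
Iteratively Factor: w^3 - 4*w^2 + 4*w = (w)*(w^2 - 4*w + 4) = w*(w - 2)*(w - 2)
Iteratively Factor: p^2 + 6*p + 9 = (p + 3)*(p + 3)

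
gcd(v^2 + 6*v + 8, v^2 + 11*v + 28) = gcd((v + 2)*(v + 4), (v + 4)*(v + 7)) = v + 4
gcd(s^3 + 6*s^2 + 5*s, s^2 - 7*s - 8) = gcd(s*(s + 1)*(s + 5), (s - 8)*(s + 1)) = s + 1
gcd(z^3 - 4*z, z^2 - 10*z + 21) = 1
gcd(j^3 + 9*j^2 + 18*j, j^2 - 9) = j + 3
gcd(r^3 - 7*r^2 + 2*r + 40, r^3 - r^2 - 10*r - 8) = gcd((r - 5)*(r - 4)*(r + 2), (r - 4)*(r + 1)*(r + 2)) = r^2 - 2*r - 8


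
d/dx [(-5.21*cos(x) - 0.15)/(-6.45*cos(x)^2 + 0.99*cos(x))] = (-0.789160361274323 - 0.0454410956587902/cos(x) + 0.00348733989939551/cos(x)^2)*sin(x)/(-0.97698355666399*cos(x)^2 + 0.299911231348015*cos(x) - 0.0230164433360105)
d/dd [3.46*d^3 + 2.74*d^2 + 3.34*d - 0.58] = 10.38*d^2 + 5.48*d + 3.34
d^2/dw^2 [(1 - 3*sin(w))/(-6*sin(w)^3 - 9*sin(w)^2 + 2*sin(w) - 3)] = (-432*sin(w)^7 - 162*sin(w)^6 + 855*sin(w)^5 + 1488*sin(w)^4 - 36*sin(w)^3 - 1184*sin(w)^2 - 291*sin(w) + 82)/(6*sin(w)^3 + 9*sin(w)^2 - 2*sin(w) + 3)^3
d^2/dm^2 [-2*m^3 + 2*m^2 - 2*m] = 4 - 12*m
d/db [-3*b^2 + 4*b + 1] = 4 - 6*b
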